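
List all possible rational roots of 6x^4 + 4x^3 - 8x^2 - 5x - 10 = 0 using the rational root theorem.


Rational root theorem: possible roots are ±p/q where:
  p divides the constant term (-10): p ∈ {1, 2, 5, 10}
  q divides the leading coefficient (6): q ∈ {1, 2, 3, 6}

All possible rational roots: -10, -5, -10/3, -5/2, -2, -5/3, -1, -5/6, -2/3, -1/2, -1/3, -1/6, 1/6, 1/3, 1/2, 2/3, 5/6, 1, 5/3, 2, 5/2, 10/3, 5, 10

-10, -5, -10/3, -5/2, -2, -5/3, -1, -5/6, -2/3, -1/2, -1/3, -1/6, 1/6, 1/3, 1/2, 2/3, 5/6, 1, 5/3, 2, 5/2, 10/3, 5, 10


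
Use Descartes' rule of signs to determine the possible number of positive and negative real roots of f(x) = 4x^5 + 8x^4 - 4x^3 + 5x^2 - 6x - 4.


Descartes' rule of signs:

For positive roots, count sign changes in f(x) = 4x^5 + 8x^4 - 4x^3 + 5x^2 - 6x - 4:
Signs of coefficients: +, +, -, +, -, -
Number of sign changes: 3
Possible positive real roots: 3, 1

For negative roots, examine f(-x) = -4x^5 + 8x^4 + 4x^3 + 5x^2 + 6x - 4:
Signs of coefficients: -, +, +, +, +, -
Number of sign changes: 2
Possible negative real roots: 2, 0

Positive roots: 3 or 1; Negative roots: 2 or 0


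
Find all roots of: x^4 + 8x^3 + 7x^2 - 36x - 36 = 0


Let p(x) = x^4 + 8x^3 + 7x^2 - 36x - 36. By the rational root theorem (leading coefficient 1), any rational root is an integer divisor of 36: try ±1, ±2, ... in turn.
Test x = 1: value = -56 ≠ 0.
Test x = -1: value = 0 ✓, so (x + 1) is a factor.
Synthetic division by (x + 1): bring down 1; 1(-1) + 8 = 7; 7(-1) + 7 = 0; 0(-1) - 36 = -36; (-36)(-1) - 36 = 0 → quotient x^3 + 7x^2 - 36, remainder 0.
Continue with the quotient x^3 + 7x^2 - 36 (candidates must divide 36; re-test x = -1 first in case it repeats).
Test x = -1: value = -30 ≠ 0.
Test x = 2: value = 0 ✓, so (x - 2) is a factor.
Synthetic division by (x - 2): bring down 1; 1(2) + 7 = 9; 9(2) + 0 = 18; 18(2) - 36 = 0 → quotient x^2 + 9x + 18, remainder 0.
Solve the quadratic x^2 + 9x + 18 = 0: discriminant = 9^2 - 4(1)(18) = 81 - 72 = 9.
sqrt(9) = 3, so x = (-9 ± 3)/2: x = -3 or x = -6.
Collecting all roots found:

x = -6, x = -3, x = -1, x = 2


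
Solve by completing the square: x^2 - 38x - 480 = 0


Start: x^2 - 38x - 480 = 0
Move constant: x^2 - 38x = 480
Half of -38 is -19, squared is 361
Add 361 to both sides: x^2 - 38x + 361 = 841
(x - 19)^2 = 841
x - 19 = ±29
x = 19 + 29 = 48 or x = 19 - 29 = -10

x = -10, x = 48


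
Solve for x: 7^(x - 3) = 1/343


Express both sides with the same base.
1/343 = 7^(-3)
Since the bases match, equate exponents: x - 3 = -3
So x = -3 - (-3) = 0

x = 0


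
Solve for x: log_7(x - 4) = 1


Convert to exponential form: x - 4 = 7^1 = 7
x = 7 + 4 = 11
Check: log_7(11 - 4) = log_7(7) = log_7(7) = 1 ✓

x = 11


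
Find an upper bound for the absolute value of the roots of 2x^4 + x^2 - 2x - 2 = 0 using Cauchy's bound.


Cauchy's bound: all roots r satisfy |r| <= 1 + max(|a_i/a_n|) for i = 0,...,n-1
where a_n is the leading coefficient.

Coefficients: [2, 0, 1, -2, -2]
Leading coefficient a_n = 2
Ratios |a_i/a_n|: 0, 1/2, 1, 1
Maximum ratio: 1
Cauchy's bound: |r| <= 1 + 1 = 2

Upper bound = 2


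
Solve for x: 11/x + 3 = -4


Subtract 3 from both sides: 11/x = -7
Multiply both sides by x: 11 = -7 * x
Divide by -7: x = -11/7

x = -11/7


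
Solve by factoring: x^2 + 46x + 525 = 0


We need two numbers that multiply to 525 and add to 46.
Those numbers are 21 and 25 (since 21 * 25 = 525 and 21 + 25 = 46).
So x^2 + 46x + 525 = (x + 21)(x + 25) = 0
Setting each factor to zero: x = -21 or x = -25

x = -25, x = -21


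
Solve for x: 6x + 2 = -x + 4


Starting with: 6x + 2 = -x + 4
Move all x terms to left: (6 + 1)x = 4 - 2
Simplify: 7x = 2
Divide both sides by 7: x = 2/7

x = 2/7


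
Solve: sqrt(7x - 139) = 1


Square both sides: 7x - 139 = 1^2 = 1
7x = 1 + 139 = 140
x = 20
Check: sqrt(7*20 - 139) = sqrt(1) = 1 ✓

x = 20


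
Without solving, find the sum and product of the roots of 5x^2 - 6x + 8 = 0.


By Vieta's formulas for ax^2 + bx + c = 0:
  Sum of roots = -b/a
  Product of roots = c/a

Here a = 5, b = -6, c = 8
Sum = -(-6)/5 = 6/5
Product = 8/5 = 8/5

Sum = 6/5, Product = 8/5


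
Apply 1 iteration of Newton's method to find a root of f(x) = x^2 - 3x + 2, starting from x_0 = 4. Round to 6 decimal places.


Newton's method: x_(n+1) = x_n - f(x_n)/f'(x_n)
f(x) = x^2 - 3x + 2
f'(x) = 2x - 3

Iteration 1:
  f(4.000000) = 6.000000
  f'(4.000000) = 5.000000
  x_1 = 4.000000 - (6.000000)/(5.000000) = 2.800000

x_1 = 2.800000


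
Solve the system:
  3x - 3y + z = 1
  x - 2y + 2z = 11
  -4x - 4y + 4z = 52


Using Cramer's rule. Expand each determinant along the first row.
D  = 3*[(-2)*4 - 2*(-4)] - (-3)*[1*4 - 2*(-4)] + 1*[1*(-4) - (-2)*(-4)]
  = 3*(0) - (-3)*(12) + 1*(-12) = 24
Dx = 1*[(-2)*4 - 2*(-4)] - (-3)*[11*4 - 2*52] + 1*[11*(-4) - (-2)*52]
  = 1*(0) - (-3)*(-60) + 1*(60) = -120
Dy = 3*[11*4 - 2*52] - 1*[1*4 - 2*(-4)] + 1*[1*52 - 11*(-4)]
  = 3*(-60) - 1*(12) + 1*(96) = -96
Dz = 3*[(-2)*52 - 11*(-4)] - (-3)*[1*52 - 11*(-4)] + 1*[1*(-4) - (-2)*(-4)]
  = 3*(-60) - (-3)*(96) + 1*(-12) = 96
x = Dx/D = -120/24 = -5, y = Dy/D = -96/24 = -4, z = Dz/D = 96/24 = 4
Check eq1: (3)(-5) + (-3)(-4) + (1)(4) = 1 = 1 ✓
Check eq2: (1)(-5) + (-2)(-4) + (2)(4) = 11 = 11 ✓
Check eq3: (-4)(-5) + (-4)(-4) + (4)(4) = 52 = 52 ✓

x = -5, y = -4, z = 4


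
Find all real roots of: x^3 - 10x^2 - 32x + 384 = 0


Let p(x) = x^3 - 10x^2 - 32x + 384. By the rational root theorem (leading coefficient 1), any rational root is an integer divisor of 384: try ±1, ±2, ... in turn.
Test x = 1: value = 343 ≠ 0.
Test x = -1: value = 405 ≠ 0.
Test x = 2: value = 288 ≠ 0.
Test x = -2: value = 400 ≠ 0.
Test x = 3: value = 225 ≠ 0.
Test x = -3: value = 363 ≠ 0.
Test x = 4: value = 160 ≠ 0.
Test x = -4: value = 288 ≠ 0.
Test x = 6: value = 48 ≠ 0.
Test x = -6: value = 0 ✓, so (x + 6) is a factor.
Synthetic division by (x + 6): bring down 1; 1(-6) - 10 = -16; (-16)(-6) - 32 = 64; 64(-6) + 384 = 0 → quotient x^2 - 16x + 64, remainder 0.
Solve the quadratic x^2 - 16x + 64 = 0: discriminant = (-16)^2 - 4(1)(64) = 256 - 256 = 0.
Discriminant = 0, so a double root: x = 16/2 = 8.

x = -6, x = 8 (multiplicity 2)


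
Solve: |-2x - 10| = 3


An absolute value equation |expr| = 3 gives two cases:
Case 1: -2x - 10 = 3
  -2x = 13, so x = -13/2
Case 2: -2x - 10 = -3
  -2x = 7, so x = -7/2

x = -13/2, x = -7/2


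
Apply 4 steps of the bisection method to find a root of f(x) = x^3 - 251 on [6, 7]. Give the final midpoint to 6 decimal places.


f(x) = x^3 - 251
f(6) = -35 < 0
f(7) = 92 > 0

Step 1: midpoint = (6.000000 + 7.000000)/2 = 6.500000
  f(6.500000) = 23.625000
  f(mid) > 0, so root is in [6.000000, 6.500000]

Step 2: midpoint = (6.000000 + 6.500000)/2 = 6.250000
  f(6.250000) = -6.859375
  f(mid) < 0, so root is in [6.250000, 6.500000]

Step 3: midpoint = (6.250000 + 6.500000)/2 = 6.375000
  f(6.375000) = 8.083984
  f(mid) > 0, so root is in [6.250000, 6.375000]

Step 4: midpoint = (6.250000 + 6.375000)/2 = 6.312500
  f(6.312500) = 0.538330
  f(mid) > 0, so root is in [6.250000, 6.312500]

midpoint = 6.312500


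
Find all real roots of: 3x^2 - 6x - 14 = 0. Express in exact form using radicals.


Using the quadratic formula: x = (-b ± sqrt(b^2 - 4ac)) / (2a)
Here a = 3, b = -6, c = -14
Discriminant = b^2 - 4ac = (-6)^2 - 4(3)(-14) = 36 + 168 = 204
Since discriminant = 204 > 0, there are two real roots.
x = (6 ± 2*sqrt(51)) / 6
Simplifying: x = (3 ± sqrt(51)) / 3
Numerically: x ≈ 3.3805 or x ≈ -1.3805

x = (3 + sqrt(51)) / 3 or x = (3 - sqrt(51)) / 3


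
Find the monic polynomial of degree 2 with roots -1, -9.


A monic polynomial with roots -1, -9 is:
p(x) = (x + 1)(x + 9)
After multiplying by (x + 1): x + 1
After multiplying by (x + 9): x^2 + 10x + 9

x^2 + 10x + 9


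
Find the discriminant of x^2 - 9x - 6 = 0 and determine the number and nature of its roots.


For ax^2 + bx + c = 0, discriminant D = b^2 - 4ac
Here a = 1, b = -9, c = -6
D = (-9)^2 - 4(1)(-6) = 81 + 24 = 105

D = 105 > 0 but not a perfect square
The equation has 2 distinct real irrational roots.

Discriminant = 105, 2 distinct real irrational roots


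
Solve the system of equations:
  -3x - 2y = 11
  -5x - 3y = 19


Using Cramer's rule:
Determinant D = (-3)(-3) - (-5)(-2) = 9 - 10 = -1
Dx = (11)(-3) - (19)(-2) = -33 + 38 = 5
Dy = (-3)(19) - (-5)(11) = -57 + 55 = -2
x = Dx/D = 5/-1 = -5
y = Dy/D = -2/-1 = 2

x = -5, y = 2


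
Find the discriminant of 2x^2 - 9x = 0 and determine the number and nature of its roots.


For ax^2 + bx + c = 0, discriminant D = b^2 - 4ac
Here a = 2, b = -9, c = 0
D = (-9)^2 - 4(2)(0) = 81 - 0 = 81

D = 81 > 0 and is a perfect square (sqrt = 9)
The equation has 2 distinct real rational roots.

Discriminant = 81, 2 distinct real rational roots


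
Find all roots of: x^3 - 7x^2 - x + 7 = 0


Let p(x) = x^3 - 7x^2 - x + 7. By the rational root theorem (leading coefficient 1), any rational root is an integer divisor of 7: try ±1, ±2, ... in turn.
Test x = 1: value = 0 ✓, so (x - 1) is a factor.
Synthetic division by (x - 1): bring down 1; 1(1) - 7 = -6; (-6)(1) - 1 = -7; (-7)(1) + 7 = 0 → quotient x^2 - 6x - 7, remainder 0.
Solve the quadratic x^2 - 6x - 7 = 0: discriminant = (-6)^2 - 4(1)(-7) = 36 + 28 = 64.
sqrt(64) = 8, so x = (6 ± 8)/2: x = 7 or x = -1.
Collecting all roots found:

x = -1, x = 1, x = 7


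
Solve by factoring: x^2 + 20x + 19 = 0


We need two numbers that multiply to 19 and add to 20.
Those numbers are 19 and 1 (since 19 * 1 = 19 and 19 + 1 = 20).
So x^2 + 20x + 19 = (x + 19)(x + 1) = 0
Setting each factor to zero: x = -19 or x = -1

x = -19, x = -1


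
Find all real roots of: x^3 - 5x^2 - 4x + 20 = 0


Let p(x) = x^3 - 5x^2 - 4x + 20. By the rational root theorem (leading coefficient 1), any rational root is an integer divisor of 20: try ±1, ±2, ... in turn.
Test x = 1: value = 12 ≠ 0.
Test x = -1: value = 18 ≠ 0.
Test x = 2: value = 0 ✓, so (x - 2) is a factor.
Synthetic division by (x - 2): bring down 1; 1(2) - 5 = -3; (-3)(2) - 4 = -10; (-10)(2) + 20 = 0 → quotient x^2 - 3x - 10, remainder 0.
Solve the quadratic x^2 - 3x - 10 = 0: discriminant = (-3)^2 - 4(1)(-10) = 9 + 40 = 49.
sqrt(49) = 7, so x = (3 ± 7)/2: x = 5 or x = -2.

x = -2, x = 2, x = 5


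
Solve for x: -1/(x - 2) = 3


Multiply both sides by (x - 2): -1 = 3(x - 2)
Distribute: -1 = 3x - 6
3x = -1 + 6 = 5
x = 5/3

x = 5/3


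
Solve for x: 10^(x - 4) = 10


Express both sides with the same base.
10 = 10^1
Since the bases match, equate exponents: x - 4 = 1
So x = 1 - (-4) = 5

x = 5


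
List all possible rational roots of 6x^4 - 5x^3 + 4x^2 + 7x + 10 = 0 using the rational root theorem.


Rational root theorem: possible roots are ±p/q where:
  p divides the constant term (10): p ∈ {1, 2, 5, 10}
  q divides the leading coefficient (6): q ∈ {1, 2, 3, 6}

All possible rational roots: -10, -5, -10/3, -5/2, -2, -5/3, -1, -5/6, -2/3, -1/2, -1/3, -1/6, 1/6, 1/3, 1/2, 2/3, 5/6, 1, 5/3, 2, 5/2, 10/3, 5, 10

-10, -5, -10/3, -5/2, -2, -5/3, -1, -5/6, -2/3, -1/2, -1/3, -1/6, 1/6, 1/3, 1/2, 2/3, 5/6, 1, 5/3, 2, 5/2, 10/3, 5, 10


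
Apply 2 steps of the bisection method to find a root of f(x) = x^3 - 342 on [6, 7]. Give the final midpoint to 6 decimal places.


f(x) = x^3 - 342
f(6) = -126 < 0
f(7) = 1 > 0

Step 1: midpoint = (6.000000 + 7.000000)/2 = 6.500000
  f(6.500000) = -67.375000
  f(mid) < 0, so root is in [6.500000, 7.000000]

Step 2: midpoint = (6.500000 + 7.000000)/2 = 6.750000
  f(6.750000) = -34.453125
  f(mid) < 0, so root is in [6.750000, 7.000000]

midpoint = 6.750000


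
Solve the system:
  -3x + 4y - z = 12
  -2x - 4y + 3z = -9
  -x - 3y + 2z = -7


Using Cramer's rule. Expand each determinant along the first row.
D  = (-3)*[(-4)*2 - 3*(-3)] - 4*[(-2)*2 - 3*(-1)] + (-1)*[(-2)*(-3) - (-4)*(-1)]
  = (-3)*(1) - 4*(-1) + (-1)*(2) = -1
Dx = 12*[(-4)*2 - 3*(-3)] - 4*[(-9)*2 - 3*(-7)] + (-1)*[(-9)*(-3) - (-4)*(-7)]
  = 12*(1) - 4*(3) + (-1)*(-1) = 1
Dy = (-3)*[(-9)*2 - 3*(-7)] - 12*[(-2)*2 - 3*(-1)] + (-1)*[(-2)*(-7) - (-9)*(-1)]
  = (-3)*(3) - 12*(-1) + (-1)*(5) = -2
Dz = (-3)*[(-4)*(-7) - (-9)*(-3)] - 4*[(-2)*(-7) - (-9)*(-1)] + 12*[(-2)*(-3) - (-4)*(-1)]
  = (-3)*(1) - 4*(5) + 12*(2) = 1
x = Dx/D = 1/-1 = -1, y = Dy/D = -2/-1 = 2, z = Dz/D = 1/-1 = -1
Check eq1: (-3)(-1) + (4)(2) + (-1)(-1) = 12 = 12 ✓
Check eq2: (-2)(-1) + (-4)(2) + (3)(-1) = -9 = -9 ✓
Check eq3: (-1)(-1) + (-3)(2) + (2)(-1) = -7 = -7 ✓

x = -1, y = 2, z = -1


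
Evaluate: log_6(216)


We need the exponent such that 6^? = 216
6^3 = 216
Therefore log_6(216) = 3

3


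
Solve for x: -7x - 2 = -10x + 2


Starting with: -7x - 2 = -10x + 2
Move all x terms to left: (-7 + 10)x = 2 + 2
Simplify: 3x = 4
Divide both sides by 3: x = 4/3

x = 4/3


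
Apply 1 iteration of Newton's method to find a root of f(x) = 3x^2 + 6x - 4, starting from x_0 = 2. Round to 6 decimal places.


Newton's method: x_(n+1) = x_n - f(x_n)/f'(x_n)
f(x) = 3x^2 + 6x - 4
f'(x) = 6x + 6

Iteration 1:
  f(2.000000) = 20.000000
  f'(2.000000) = 18.000000
  x_1 = 2.000000 - (20.000000)/(18.000000) = 0.888889

x_1 = 0.888889


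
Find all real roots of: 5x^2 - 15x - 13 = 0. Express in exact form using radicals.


Using the quadratic formula: x = (-b ± sqrt(b^2 - 4ac)) / (2a)
Here a = 5, b = -15, c = -13
Discriminant = b^2 - 4ac = (-15)^2 - 4(5)(-13) = 225 + 260 = 485
Since discriminant = 485 > 0, there are two real roots.
x = (15 ± sqrt(485)) / 10
Numerically: x ≈ 3.7023 or x ≈ -0.7023

x = (15 + sqrt(485)) / 10 or x = (15 - sqrt(485)) / 10


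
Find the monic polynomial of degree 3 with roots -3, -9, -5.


A monic polynomial with roots -3, -9, -5 is:
p(x) = (x + 3)(x + 9)(x + 5)
After multiplying by (x + 3): x + 3
After multiplying by (x + 9): x^2 + 12x + 27
After multiplying by (x + 5): x^3 + 17x^2 + 87x + 135

x^3 + 17x^2 + 87x + 135


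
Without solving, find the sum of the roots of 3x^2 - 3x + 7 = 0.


By Vieta's formulas for ax^2 + bx + c = 0:
  Sum of roots = -b/a
  Product of roots = c/a

Here a = 3, b = -3, c = 7
Sum = -(-3)/3 = 1
Product = 7/3 = 7/3

Sum = 1


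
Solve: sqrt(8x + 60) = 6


Square both sides: 8x + 60 = 6^2 = 36
8x = 36 - 60 = -24
x = -3
Check: sqrt(8*(-3) + 60) = sqrt(36) = 6 ✓

x = -3


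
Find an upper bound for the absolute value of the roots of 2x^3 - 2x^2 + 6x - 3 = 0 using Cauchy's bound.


Cauchy's bound: all roots r satisfy |r| <= 1 + max(|a_i/a_n|) for i = 0,...,n-1
where a_n is the leading coefficient.

Coefficients: [2, -2, 6, -3]
Leading coefficient a_n = 2
Ratios |a_i/a_n|: 1, 3, 3/2
Maximum ratio: 3
Cauchy's bound: |r| <= 1 + 3 = 4

Upper bound = 4


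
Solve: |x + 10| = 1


An absolute value equation |expr| = 1 gives two cases:
Case 1: x + 10 = 1
  x = -9, so x = -9
Case 2: x + 10 = -1
  x = -11, so x = -11

x = -11, x = -9


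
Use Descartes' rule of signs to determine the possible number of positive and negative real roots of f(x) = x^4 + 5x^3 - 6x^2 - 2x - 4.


Descartes' rule of signs:

For positive roots, count sign changes in f(x) = x^4 + 5x^3 - 6x^2 - 2x - 4:
Signs of coefficients: +, +, -, -, -
Number of sign changes: 1
Possible positive real roots: 1

For negative roots, examine f(-x) = x^4 - 5x^3 - 6x^2 + 2x - 4:
Signs of coefficients: +, -, -, +, -
Number of sign changes: 3
Possible negative real roots: 3, 1

Positive roots: 1; Negative roots: 3 or 1


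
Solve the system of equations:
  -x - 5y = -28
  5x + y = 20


Using Cramer's rule:
Determinant D = (-1)(1) - (5)(-5) = -1 + 25 = 24
Dx = (-28)(1) - (20)(-5) = -28 + 100 = 72
Dy = (-1)(20) - (5)(-28) = -20 + 140 = 120
x = Dx/D = 72/24 = 3
y = Dy/D = 120/24 = 5

x = 3, y = 5


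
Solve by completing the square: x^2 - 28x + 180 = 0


Start: x^2 - 28x + 180 = 0
Move constant: x^2 - 28x = -180
Half of -28 is -14, squared is 196
Add 196 to both sides: x^2 - 28x + 196 = 16
(x - 14)^2 = 16
x - 14 = ±4
x = 14 + 4 = 18 or x = 14 - 4 = 10

x = 10, x = 18


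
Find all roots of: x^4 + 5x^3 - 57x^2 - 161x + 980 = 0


Let p(x) = x^4 + 5x^3 - 57x^2 - 161x + 980. By the rational root theorem (leading coefficient 1), any rational root is an integer divisor of 980: try ±1, ±2, ... in turn.
Test x = 1: value = 768 ≠ 0.
Test x = -1: value = 1080 ≠ 0.
Test x = 2: value = 486 ≠ 0.
Test x = -2: value = 1050 ≠ 0.
Test x = 4: value = 0 ✓, so (x - 4) is a factor.
Synthetic division by (x - 4): bring down 1; 1(4) + 5 = 9; 9(4) - 57 = -21; (-21)(4) - 161 = -245; (-245)(4) + 980 = 0 → quotient x^3 + 9x^2 - 21x - 245, remainder 0.
Continue with the quotient x^3 + 9x^2 - 21x - 245 (candidates must divide 245).
Test x = 5: value = 0 ✓, so (x - 5) is a factor.
Synthetic division by (x - 5): bring down 1; 1(5) + 9 = 14; 14(5) - 21 = 49; 49(5) - 245 = 0 → quotient x^2 + 14x + 49, remainder 0.
Solve the quadratic x^2 + 14x + 49 = 0: discriminant = 14^2 - 4(1)(49) = 196 - 196 = 0.
Discriminant = 0, so a double root: x = -14/2 = -7.
Collecting all roots found:

x = -7 (multiplicity 2), x = 4, x = 5


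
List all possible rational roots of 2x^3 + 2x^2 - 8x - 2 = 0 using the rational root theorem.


Rational root theorem: possible roots are ±p/q where:
  p divides the constant term (-2): p ∈ {1, 2}
  q divides the leading coefficient (2): q ∈ {1, 2}

All possible rational roots: -2, -1, -1/2, 1/2, 1, 2

-2, -1, -1/2, 1/2, 1, 2


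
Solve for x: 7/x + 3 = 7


Subtract 3 from both sides: 7/x = 4
Multiply both sides by x: 7 = 4 * x
Divide by 4: x = 7/4

x = 7/4


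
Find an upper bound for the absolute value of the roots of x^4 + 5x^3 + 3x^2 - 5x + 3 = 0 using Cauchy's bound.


Cauchy's bound: all roots r satisfy |r| <= 1 + max(|a_i/a_n|) for i = 0,...,n-1
where a_n is the leading coefficient.

Coefficients: [1, 5, 3, -5, 3]
Leading coefficient a_n = 1
Ratios |a_i/a_n|: 5, 3, 5, 3
Maximum ratio: 5
Cauchy's bound: |r| <= 1 + 5 = 6

Upper bound = 6


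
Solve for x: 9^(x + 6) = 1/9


Express both sides with the same base.
1/9 = 9^(-1)
Since the bases match, equate exponents: x + 6 = -1
So x = -1 - (6) = -7

x = -7


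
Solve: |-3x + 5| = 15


An absolute value equation |expr| = 15 gives two cases:
Case 1: -3x + 5 = 15
  -3x = 10, so x = -10/3
Case 2: -3x + 5 = -15
  -3x = -20, so x = 20/3

x = -10/3, x = 20/3


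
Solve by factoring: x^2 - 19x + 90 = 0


We need two numbers that multiply to 90 and add to -19.
Those numbers are -9 and -10 (since (-9) * (-10) = 90 and (-9) + (-10) = -19).
So x^2 - 19x + 90 = (x - 9)(x - 10) = 0
Setting each factor to zero: x = 9 or x = 10

x = 9, x = 10


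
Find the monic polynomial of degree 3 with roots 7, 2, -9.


A monic polynomial with roots 7, 2, -9 is:
p(x) = (x - 7)(x - 2)(x + 9)
After multiplying by (x - 7): x - 7
After multiplying by (x - 2): x^2 - 9x + 14
After multiplying by (x + 9): x^3 - 67x + 126

x^3 - 67x + 126


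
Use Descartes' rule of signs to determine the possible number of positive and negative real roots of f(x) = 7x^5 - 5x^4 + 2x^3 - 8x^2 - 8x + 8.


Descartes' rule of signs:

For positive roots, count sign changes in f(x) = 7x^5 - 5x^4 + 2x^3 - 8x^2 - 8x + 8:
Signs of coefficients: +, -, +, -, -, +
Number of sign changes: 4
Possible positive real roots: 4, 2, 0

For negative roots, examine f(-x) = -7x^5 - 5x^4 - 2x^3 - 8x^2 + 8x + 8:
Signs of coefficients: -, -, -, -, +, +
Number of sign changes: 1
Possible negative real roots: 1

Positive roots: 4 or 2 or 0; Negative roots: 1


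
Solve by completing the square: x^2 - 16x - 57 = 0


Start: x^2 - 16x - 57 = 0
Move constant: x^2 - 16x = 57
Half of -16 is -8, squared is 64
Add 64 to both sides: x^2 - 16x + 64 = 121
(x - 8)^2 = 121
x - 8 = ±11
x = 8 + 11 = 19 or x = 8 - 11 = -3

x = -3, x = 19


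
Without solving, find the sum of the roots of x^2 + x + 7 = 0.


By Vieta's formulas for ax^2 + bx + c = 0:
  Sum of roots = -b/a
  Product of roots = c/a

Here a = 1, b = 1, c = 7
Sum = -(1)/1 = -1
Product = 7/1 = 7

Sum = -1


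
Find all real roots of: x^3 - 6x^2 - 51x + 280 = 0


Let p(x) = x^3 - 6x^2 - 51x + 280. By the rational root theorem (leading coefficient 1), any rational root is an integer divisor of 280: try ±1, ±2, ... in turn.
Test x = 1: value = 224 ≠ 0.
Test x = -1: value = 324 ≠ 0.
Test x = 2: value = 162 ≠ 0.
Test x = -2: value = 350 ≠ 0.
Test x = 4: value = 44 ≠ 0.
Test x = -4: value = 324 ≠ 0.
Test x = 5: value = 0 ✓, so (x - 5) is a factor.
Synthetic division by (x - 5): bring down 1; 1(5) - 6 = -1; (-1)(5) - 51 = -56; (-56)(5) + 280 = 0 → quotient x^2 - x - 56, remainder 0.
Solve the quadratic x^2 - x - 56 = 0: discriminant = (-1)^2 - 4(1)(-56) = 1 + 224 = 225.
sqrt(225) = 15, so x = (1 ± 15)/2: x = 8 or x = -7.

x = -7, x = 5, x = 8


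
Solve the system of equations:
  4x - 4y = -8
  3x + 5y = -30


Using Cramer's rule:
Determinant D = (4)(5) - (3)(-4) = 20 + 12 = 32
Dx = (-8)(5) - (-30)(-4) = -40 - 120 = -160
Dy = (4)(-30) - (3)(-8) = -120 + 24 = -96
x = Dx/D = -160/32 = -5
y = Dy/D = -96/32 = -3

x = -5, y = -3


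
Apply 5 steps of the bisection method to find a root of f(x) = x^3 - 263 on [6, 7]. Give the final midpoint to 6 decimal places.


f(x) = x^3 - 263
f(6) = -47 < 0
f(7) = 80 > 0

Step 1: midpoint = (6.000000 + 7.000000)/2 = 6.500000
  f(6.500000) = 11.625000
  f(mid) > 0, so root is in [6.000000, 6.500000]

Step 2: midpoint = (6.000000 + 6.500000)/2 = 6.250000
  f(6.250000) = -18.859375
  f(mid) < 0, so root is in [6.250000, 6.500000]

Step 3: midpoint = (6.250000 + 6.500000)/2 = 6.375000
  f(6.375000) = -3.916016
  f(mid) < 0, so root is in [6.375000, 6.500000]

Step 4: midpoint = (6.375000 + 6.500000)/2 = 6.437500
  f(6.437500) = 3.779053
  f(mid) > 0, so root is in [6.375000, 6.437500]

Step 5: midpoint = (6.375000 + 6.437500)/2 = 6.406250
  f(6.406250) = -0.087250
  f(mid) < 0, so root is in [6.406250, 6.437500]

midpoint = 6.406250


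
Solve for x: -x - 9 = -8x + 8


Starting with: -x - 9 = -8x + 8
Move all x terms to left: (-1 + 8)x = 8 + 9
Simplify: 7x = 17
Divide both sides by 7: x = 17/7

x = 17/7


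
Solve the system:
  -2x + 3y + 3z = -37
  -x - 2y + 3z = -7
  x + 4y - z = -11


Using Cramer's rule. Expand each determinant along the first row.
D  = (-2)*[(-2)*(-1) - 3*4] - 3*[(-1)*(-1) - 3*1] + 3*[(-1)*4 - (-2)*1]
  = (-2)*(-10) - 3*(-2) + 3*(-2) = 20
Dx = (-37)*[(-2)*(-1) - 3*4] - 3*[(-7)*(-1) - 3*(-11)] + 3*[(-7)*4 - (-2)*(-11)]
  = (-37)*(-10) - 3*(40) + 3*(-50) = 100
Dy = (-2)*[(-7)*(-1) - 3*(-11)] - (-37)*[(-1)*(-1) - 3*1] + 3*[(-1)*(-11) - (-7)*1]
  = (-2)*(40) - (-37)*(-2) + 3*(18) = -100
Dz = (-2)*[(-2)*(-11) - (-7)*4] - 3*[(-1)*(-11) - (-7)*1] + (-37)*[(-1)*4 - (-2)*1]
  = (-2)*(50) - 3*(18) + (-37)*(-2) = -80
x = Dx/D = 100/20 = 5, y = Dy/D = -100/20 = -5, z = Dz/D = -80/20 = -4
Check eq1: (-2)(5) + (3)(-5) + (3)(-4) = -37 = -37 ✓
Check eq2: (-1)(5) + (-2)(-5) + (3)(-4) = -7 = -7 ✓
Check eq3: (1)(5) + (4)(-5) + (-1)(-4) = -11 = -11 ✓

x = 5, y = -5, z = -4


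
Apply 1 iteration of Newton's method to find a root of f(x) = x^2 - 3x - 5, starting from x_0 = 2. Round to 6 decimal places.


Newton's method: x_(n+1) = x_n - f(x_n)/f'(x_n)
f(x) = x^2 - 3x - 5
f'(x) = 2x - 3

Iteration 1:
  f(2.000000) = -7.000000
  f'(2.000000) = 1.000000
  x_1 = 2.000000 - (-7.000000)/(1.000000) = 9.000000

x_1 = 9.000000


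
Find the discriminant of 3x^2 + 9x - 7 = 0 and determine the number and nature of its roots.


For ax^2 + bx + c = 0, discriminant D = b^2 - 4ac
Here a = 3, b = 9, c = -7
D = (9)^2 - 4(3)(-7) = 81 + 84 = 165

D = 165 > 0 but not a perfect square
The equation has 2 distinct real irrational roots.

Discriminant = 165, 2 distinct real irrational roots


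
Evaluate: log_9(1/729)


We need the exponent such that 9^? = 1/729
9^(-3) = 1/9^3 = 1/729
Therefore log_9(1/729) = -3

-3


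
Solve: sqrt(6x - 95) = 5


Square both sides: 6x - 95 = 5^2 = 25
6x = 25 + 95 = 120
x = 20
Check: sqrt(6*20 - 95) = sqrt(25) = 5 ✓

x = 20


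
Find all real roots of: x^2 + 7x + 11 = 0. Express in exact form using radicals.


Using the quadratic formula: x = (-b ± sqrt(b^2 - 4ac)) / (2a)
Here a = 1, b = 7, c = 11
Discriminant = b^2 - 4ac = 7^2 - 4(1)(11) = 49 - 44 = 5
Since discriminant = 5 > 0, there are two real roots.
x = (-7 ± sqrt(5)) / 2
Numerically: x ≈ -2.3820 or x ≈ -4.6180

x = (-7 + sqrt(5)) / 2 or x = (-7 - sqrt(5)) / 2


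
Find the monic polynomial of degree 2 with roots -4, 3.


A monic polynomial with roots -4, 3 is:
p(x) = (x + 4)(x - 3)
After multiplying by (x + 4): x + 4
After multiplying by (x - 3): x^2 + x - 12

x^2 + x - 12


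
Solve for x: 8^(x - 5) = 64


Express both sides with the same base.
64 = 8^2
Since the bases match, equate exponents: x - 5 = 2
So x = 2 - (-5) = 7

x = 7


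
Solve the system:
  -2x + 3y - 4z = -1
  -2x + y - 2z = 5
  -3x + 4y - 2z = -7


Using Cramer's rule. Expand each determinant along the first row.
D  = (-2)*[1*(-2) - (-2)*4] - 3*[(-2)*(-2) - (-2)*(-3)] + (-4)*[(-2)*4 - 1*(-3)]
  = (-2)*(6) - 3*(-2) + (-4)*(-5) = 14
Dx = (-1)*[1*(-2) - (-2)*4] - 3*[5*(-2) - (-2)*(-7)] + (-4)*[5*4 - 1*(-7)]
  = (-1)*(6) - 3*(-24) + (-4)*(27) = -42
Dy = (-2)*[5*(-2) - (-2)*(-7)] - (-1)*[(-2)*(-2) - (-2)*(-3)] + (-4)*[(-2)*(-7) - 5*(-3)]
  = (-2)*(-24) - (-1)*(-2) + (-4)*(29) = -70
Dz = (-2)*[1*(-7) - 5*4] - 3*[(-2)*(-7) - 5*(-3)] + (-1)*[(-2)*4 - 1*(-3)]
  = (-2)*(-27) - 3*(29) + (-1)*(-5) = -28
x = Dx/D = -42/14 = -3, y = Dy/D = -70/14 = -5, z = Dz/D = -28/14 = -2
Check eq1: (-2)(-3) + (3)(-5) + (-4)(-2) = -1 = -1 ✓
Check eq2: (-2)(-3) + (1)(-5) + (-2)(-2) = 5 = 5 ✓
Check eq3: (-3)(-3) + (4)(-5) + (-2)(-2) = -7 = -7 ✓

x = -3, y = -5, z = -2


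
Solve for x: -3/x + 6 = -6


Subtract 6 from both sides: -3/x = -12
Multiply both sides by x: -3 = -12 * x
Divide by -12: x = 1/4

x = 1/4


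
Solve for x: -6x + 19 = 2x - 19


Starting with: -6x + 19 = 2x - 19
Move all x terms to left: (-6 - 2)x = -19 - 19
Simplify: -8x = -38
Divide both sides by -8: x = 19/4

x = 19/4


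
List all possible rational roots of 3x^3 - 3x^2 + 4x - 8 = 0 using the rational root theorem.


Rational root theorem: possible roots are ±p/q where:
  p divides the constant term (-8): p ∈ {1, 2, 4, 8}
  q divides the leading coefficient (3): q ∈ {1, 3}

All possible rational roots: -8, -4, -8/3, -2, -4/3, -1, -2/3, -1/3, 1/3, 2/3, 1, 4/3, 2, 8/3, 4, 8

-8, -4, -8/3, -2, -4/3, -1, -2/3, -1/3, 1/3, 2/3, 1, 4/3, 2, 8/3, 4, 8


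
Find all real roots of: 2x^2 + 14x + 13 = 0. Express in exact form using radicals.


Using the quadratic formula: x = (-b ± sqrt(b^2 - 4ac)) / (2a)
Here a = 2, b = 14, c = 13
Discriminant = b^2 - 4ac = 14^2 - 4(2)(13) = 196 - 104 = 92
Since discriminant = 92 > 0, there are two real roots.
x = (-14 ± 2*sqrt(23)) / 4
Simplifying: x = (-7 ± sqrt(23)) / 2
Numerically: x ≈ -1.1021 or x ≈ -5.8979

x = (-7 + sqrt(23)) / 2 or x = (-7 - sqrt(23)) / 2


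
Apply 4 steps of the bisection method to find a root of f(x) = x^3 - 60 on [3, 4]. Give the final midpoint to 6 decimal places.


f(x) = x^3 - 60
f(3) = -33 < 0
f(4) = 4 > 0

Step 1: midpoint = (3.000000 + 4.000000)/2 = 3.500000
  f(3.500000) = -17.125000
  f(mid) < 0, so root is in [3.500000, 4.000000]

Step 2: midpoint = (3.500000 + 4.000000)/2 = 3.750000
  f(3.750000) = -7.265625
  f(mid) < 0, so root is in [3.750000, 4.000000]

Step 3: midpoint = (3.750000 + 4.000000)/2 = 3.875000
  f(3.875000) = -1.814453
  f(mid) < 0, so root is in [3.875000, 4.000000]

Step 4: midpoint = (3.875000 + 4.000000)/2 = 3.937500
  f(3.937500) = 1.046631
  f(mid) > 0, so root is in [3.875000, 3.937500]

midpoint = 3.937500


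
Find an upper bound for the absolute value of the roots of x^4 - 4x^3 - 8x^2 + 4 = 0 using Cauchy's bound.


Cauchy's bound: all roots r satisfy |r| <= 1 + max(|a_i/a_n|) for i = 0,...,n-1
where a_n is the leading coefficient.

Coefficients: [1, -4, -8, 0, 4]
Leading coefficient a_n = 1
Ratios |a_i/a_n|: 4, 8, 0, 4
Maximum ratio: 8
Cauchy's bound: |r| <= 1 + 8 = 9

Upper bound = 9


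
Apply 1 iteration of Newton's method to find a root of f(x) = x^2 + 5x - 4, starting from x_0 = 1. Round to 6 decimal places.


Newton's method: x_(n+1) = x_n - f(x_n)/f'(x_n)
f(x) = x^2 + 5x - 4
f'(x) = 2x + 5

Iteration 1:
  f(1.000000) = 2.000000
  f'(1.000000) = 7.000000
  x_1 = 1.000000 - (2.000000)/(7.000000) = 0.714286

x_1 = 0.714286


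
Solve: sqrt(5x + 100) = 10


Square both sides: 5x + 100 = 10^2 = 100
5x = 100 - 100 = 0
x = 0
Check: sqrt(5*0 + 100) = sqrt(100) = 10 ✓

x = 0


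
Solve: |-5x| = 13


An absolute value equation |expr| = 13 gives two cases:
Case 1: -5x = 13
  -5x = 13, so x = -13/5
Case 2: -5x = -13
  -5x = -13, so x = 13/5

x = -13/5, x = 13/5


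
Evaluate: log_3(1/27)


We need the exponent such that 3^? = 1/27
3^(-3) = 1/3^3 = 1/27
Therefore log_3(1/27) = -3

-3


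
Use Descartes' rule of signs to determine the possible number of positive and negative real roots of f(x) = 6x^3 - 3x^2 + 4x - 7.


Descartes' rule of signs:

For positive roots, count sign changes in f(x) = 6x^3 - 3x^2 + 4x - 7:
Signs of coefficients: +, -, +, -
Number of sign changes: 3
Possible positive real roots: 3, 1

For negative roots, examine f(-x) = -6x^3 - 3x^2 - 4x - 7:
Signs of coefficients: -, -, -, -
Number of sign changes: 0
Possible negative real roots: 0

Positive roots: 3 or 1; Negative roots: 0


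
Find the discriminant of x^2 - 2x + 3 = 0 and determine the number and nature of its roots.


For ax^2 + bx + c = 0, discriminant D = b^2 - 4ac
Here a = 1, b = -2, c = 3
D = (-2)^2 - 4(1)(3) = 4 - 12 = -8

D = -8 < 0
The equation has no real roots (2 complex conjugate roots).

Discriminant = -8, no real roots (2 complex conjugate roots)


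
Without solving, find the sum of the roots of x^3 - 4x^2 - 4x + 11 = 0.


By Vieta's formulas for x^3 + bx^2 + cx + d = 0:
  r1 + r2 + r3 = -b/a = 4
  r1*r2 + r1*r3 + r2*r3 = c/a = -4
  r1*r2*r3 = -d/a = -11


Sum = 4


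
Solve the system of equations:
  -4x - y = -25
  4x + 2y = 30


Using Cramer's rule:
Determinant D = (-4)(2) - (4)(-1) = -8 + 4 = -4
Dx = (-25)(2) - (30)(-1) = -50 + 30 = -20
Dy = (-4)(30) - (4)(-25) = -120 + 100 = -20
x = Dx/D = -20/-4 = 5
y = Dy/D = -20/-4 = 5

x = 5, y = 5


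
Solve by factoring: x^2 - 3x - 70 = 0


We need two numbers that multiply to -70 and add to -3.
Those numbers are -10 and 7 (since (-10) * 7 = -70 and (-10) + 7 = -3).
So x^2 - 3x - 70 = (x - 10)(x + 7) = 0
Setting each factor to zero: x = 10 or x = -7

x = -7, x = 10


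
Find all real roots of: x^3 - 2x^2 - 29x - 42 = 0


Let p(x) = x^3 - 2x^2 - 29x - 42. By the rational root theorem (leading coefficient 1), any rational root is an integer divisor of 42: try ±1, ±2, ... in turn.
Test x = 1: value = -72 ≠ 0.
Test x = -1: value = -16 ≠ 0.
Test x = 2: value = -100 ≠ 0.
Test x = -2: value = 0 ✓, so (x + 2) is a factor.
Synthetic division by (x + 2): bring down 1; 1(-2) - 2 = -4; (-4)(-2) - 29 = -21; (-21)(-2) - 42 = 0 → quotient x^2 - 4x - 21, remainder 0.
Solve the quadratic x^2 - 4x - 21 = 0: discriminant = (-4)^2 - 4(1)(-21) = 16 + 84 = 100.
sqrt(100) = 10, so x = (4 ± 10)/2: x = 7 or x = -3.

x = -3, x = -2, x = 7


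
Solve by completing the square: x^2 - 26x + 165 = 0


Start: x^2 - 26x + 165 = 0
Move constant: x^2 - 26x = -165
Half of -26 is -13, squared is 169
Add 169 to both sides: x^2 - 26x + 169 = 4
(x - 13)^2 = 4
x - 13 = ±2
x = 13 + 2 = 15 or x = 13 - 2 = 11

x = 11, x = 15


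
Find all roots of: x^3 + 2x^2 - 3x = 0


The constant term is 0, so x = 0 is a root. Factor out x:
  x^2 + 2x - 3 = 0
Solve the quadratic x^2 + 2x - 3 = 0: discriminant = 2^2 - 4(1)(-3) = 4 + 12 = 16.
sqrt(16) = 4, so x = (-2 ± 4)/2: x = 1 or x = -3.
Collecting all roots found:

x = -3, x = 0, x = 1


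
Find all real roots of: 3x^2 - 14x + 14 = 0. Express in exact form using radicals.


Using the quadratic formula: x = (-b ± sqrt(b^2 - 4ac)) / (2a)
Here a = 3, b = -14, c = 14
Discriminant = b^2 - 4ac = (-14)^2 - 4(3)(14) = 196 - 168 = 28
Since discriminant = 28 > 0, there are two real roots.
x = (14 ± 2*sqrt(7)) / 6
Simplifying: x = (7 ± sqrt(7)) / 3
Numerically: x ≈ 3.2153 or x ≈ 1.4514

x = (7 + sqrt(7)) / 3 or x = (7 - sqrt(7)) / 3


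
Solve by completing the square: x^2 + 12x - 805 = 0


Start: x^2 + 12x - 805 = 0
Move constant: x^2 + 12x = 805
Half of 12 is 6, squared is 36
Add 36 to both sides: x^2 + 12x + 36 = 841
(x + 6)^2 = 841
x + 6 = ±29
x = -6 + 29 = 23 or x = -6 - 29 = -35

x = -35, x = 23


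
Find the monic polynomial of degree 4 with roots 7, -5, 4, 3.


A monic polynomial with roots 7, -5, 4, 3 is:
p(x) = (x - 7)(x + 5)(x - 4)(x - 3)
After multiplying by (x - 7): x - 7
After multiplying by (x + 5): x^2 - 2x - 35
After multiplying by (x - 4): x^3 - 6x^2 - 27x + 140
After multiplying by (x - 3): x^4 - 9x^3 - 9x^2 + 221x - 420

x^4 - 9x^3 - 9x^2 + 221x - 420


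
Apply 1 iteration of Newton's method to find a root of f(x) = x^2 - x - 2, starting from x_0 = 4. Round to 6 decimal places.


Newton's method: x_(n+1) = x_n - f(x_n)/f'(x_n)
f(x) = x^2 - x - 2
f'(x) = 2x - 1

Iteration 1:
  f(4.000000) = 10.000000
  f'(4.000000) = 7.000000
  x_1 = 4.000000 - (10.000000)/(7.000000) = 2.571429

x_1 = 2.571429


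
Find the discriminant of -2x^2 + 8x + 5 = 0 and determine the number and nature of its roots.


For ax^2 + bx + c = 0, discriminant D = b^2 - 4ac
Here a = -2, b = 8, c = 5
D = (8)^2 - 4(-2)(5) = 64 + 40 = 104

D = 104 > 0 but not a perfect square
The equation has 2 distinct real irrational roots.

Discriminant = 104, 2 distinct real irrational roots


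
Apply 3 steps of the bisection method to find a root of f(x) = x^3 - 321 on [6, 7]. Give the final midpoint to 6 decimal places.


f(x) = x^3 - 321
f(6) = -105 < 0
f(7) = 22 > 0

Step 1: midpoint = (6.000000 + 7.000000)/2 = 6.500000
  f(6.500000) = -46.375000
  f(mid) < 0, so root is in [6.500000, 7.000000]

Step 2: midpoint = (6.500000 + 7.000000)/2 = 6.750000
  f(6.750000) = -13.453125
  f(mid) < 0, so root is in [6.750000, 7.000000]

Step 3: midpoint = (6.750000 + 7.000000)/2 = 6.875000
  f(6.875000) = 3.951172
  f(mid) > 0, so root is in [6.750000, 6.875000]

midpoint = 6.875000


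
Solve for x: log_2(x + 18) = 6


Convert to exponential form: x + 18 = 2^6 = 64
x = 64 - 18 = 46
Check: log_2(46 + 18) = log_2(64) = log_2(64) = 6 ✓

x = 46


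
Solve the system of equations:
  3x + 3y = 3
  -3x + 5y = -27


Using Cramer's rule:
Determinant D = (3)(5) - (-3)(3) = 15 + 9 = 24
Dx = (3)(5) - (-27)(3) = 15 + 81 = 96
Dy = (3)(-27) - (-3)(3) = -81 + 9 = -72
x = Dx/D = 96/24 = 4
y = Dy/D = -72/24 = -3

x = 4, y = -3


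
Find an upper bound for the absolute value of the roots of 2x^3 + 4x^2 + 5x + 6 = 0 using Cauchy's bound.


Cauchy's bound: all roots r satisfy |r| <= 1 + max(|a_i/a_n|) for i = 0,...,n-1
where a_n is the leading coefficient.

Coefficients: [2, 4, 5, 6]
Leading coefficient a_n = 2
Ratios |a_i/a_n|: 2, 5/2, 3
Maximum ratio: 3
Cauchy's bound: |r| <= 1 + 3 = 4

Upper bound = 4


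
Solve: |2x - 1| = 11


An absolute value equation |expr| = 11 gives two cases:
Case 1: 2x - 1 = 11
  2x = 12, so x = 6
Case 2: 2x - 1 = -11
  2x = -10, so x = -5

x = -5, x = 6


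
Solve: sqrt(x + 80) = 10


Square both sides: x + 80 = 10^2 = 100
x = 100 - 80 = 20
x = 20
Check: sqrt(1*20 + 80) = sqrt(100) = 10 ✓

x = 20


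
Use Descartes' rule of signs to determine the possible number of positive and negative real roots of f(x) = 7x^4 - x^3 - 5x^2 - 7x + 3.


Descartes' rule of signs:

For positive roots, count sign changes in f(x) = 7x^4 - x^3 - 5x^2 - 7x + 3:
Signs of coefficients: +, -, -, -, +
Number of sign changes: 2
Possible positive real roots: 2, 0

For negative roots, examine f(-x) = 7x^4 + x^3 - 5x^2 + 7x + 3:
Signs of coefficients: +, +, -, +, +
Number of sign changes: 2
Possible negative real roots: 2, 0

Positive roots: 2 or 0; Negative roots: 2 or 0


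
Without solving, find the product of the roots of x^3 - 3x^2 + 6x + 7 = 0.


By Vieta's formulas for x^3 + bx^2 + cx + d = 0:
  r1 + r2 + r3 = -b/a = 3
  r1*r2 + r1*r3 + r2*r3 = c/a = 6
  r1*r2*r3 = -d/a = -7


Product = -7


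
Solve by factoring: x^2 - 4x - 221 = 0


We need two numbers that multiply to -221 and add to -4.
Those numbers are 13 and -17 (since 13 * (-17) = -221 and 13 + (-17) = -4).
So x^2 - 4x - 221 = (x + 13)(x - 17) = 0
Setting each factor to zero: x = -13 or x = 17

x = -13, x = 17


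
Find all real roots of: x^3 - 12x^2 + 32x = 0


The constant term is 0, so x = 0 is a root. Factor out x:
  x(x^2 - 12x + 32) = 0
Solve the quadratic x^2 - 12x + 32 = 0: discriminant = (-12)^2 - 4(1)(32) = 144 - 128 = 16.
sqrt(16) = 4, so x = (12 ± 4)/2: x = 8 or x = 4.

x = 0, x = 4, x = 8


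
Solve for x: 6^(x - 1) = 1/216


Express both sides with the same base.
1/216 = 6^(-3)
Since the bases match, equate exponents: x - 1 = -3
So x = -3 - (-1) = -2

x = -2


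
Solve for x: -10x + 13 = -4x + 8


Starting with: -10x + 13 = -4x + 8
Move all x terms to left: (-10 + 4)x = 8 - 13
Simplify: -6x = -5
Divide both sides by -6: x = 5/6

x = 5/6


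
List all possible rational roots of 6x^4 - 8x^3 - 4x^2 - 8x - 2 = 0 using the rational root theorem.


Rational root theorem: possible roots are ±p/q where:
  p divides the constant term (-2): p ∈ {1, 2}
  q divides the leading coefficient (6): q ∈ {1, 2, 3, 6}

All possible rational roots: -2, -1, -2/3, -1/2, -1/3, -1/6, 1/6, 1/3, 1/2, 2/3, 1, 2

-2, -1, -2/3, -1/2, -1/3, -1/6, 1/6, 1/3, 1/2, 2/3, 1, 2


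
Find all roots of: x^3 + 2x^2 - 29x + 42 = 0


Let p(x) = x^3 + 2x^2 - 29x + 42. By the rational root theorem (leading coefficient 1), any rational root is an integer divisor of 42: try ±1, ±2, ... in turn.
Test x = 1: value = 16 ≠ 0.
Test x = -1: value = 72 ≠ 0.
Test x = 2: value = 0 ✓, so (x - 2) is a factor.
Synthetic division by (x - 2): bring down 1; 1(2) + 2 = 4; 4(2) - 29 = -21; (-21)(2) + 42 = 0 → quotient x^2 + 4x - 21, remainder 0.
Solve the quadratic x^2 + 4x - 21 = 0: discriminant = 4^2 - 4(1)(-21) = 16 + 84 = 100.
sqrt(100) = 10, so x = (-4 ± 10)/2: x = 3 or x = -7.
Collecting all roots found:

x = -7, x = 2, x = 3


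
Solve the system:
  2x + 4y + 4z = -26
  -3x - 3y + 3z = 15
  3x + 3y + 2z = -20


Using Cramer's rule. Expand each determinant along the first row.
D  = 2*[(-3)*2 - 3*3] - 4*[(-3)*2 - 3*3] + 4*[(-3)*3 - (-3)*3]
  = 2*(-15) - 4*(-15) + 4*(0) = 30
Dx = (-26)*[(-3)*2 - 3*3] - 4*[15*2 - 3*(-20)] + 4*[15*3 - (-3)*(-20)]
  = (-26)*(-15) - 4*(90) + 4*(-15) = -30
Dy = 2*[15*2 - 3*(-20)] - (-26)*[(-3)*2 - 3*3] + 4*[(-3)*(-20) - 15*3]
  = 2*(90) - (-26)*(-15) + 4*(15) = -150
Dz = 2*[(-3)*(-20) - 15*3] - 4*[(-3)*(-20) - 15*3] + (-26)*[(-3)*3 - (-3)*3]
  = 2*(15) - 4*(15) + (-26)*(0) = -30
x = Dx/D = -30/30 = -1, y = Dy/D = -150/30 = -5, z = Dz/D = -30/30 = -1
Check eq1: (2)(-1) + (4)(-5) + (4)(-1) = -26 = -26 ✓
Check eq2: (-3)(-1) + (-3)(-5) + (3)(-1) = 15 = 15 ✓
Check eq3: (3)(-1) + (3)(-5) + (2)(-1) = -20 = -20 ✓

x = -1, y = -5, z = -1


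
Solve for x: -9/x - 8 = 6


Subtract -8 from both sides: -9/x = 14
Multiply both sides by x: -9 = 14 * x
Divide by 14: x = -9/14

x = -9/14


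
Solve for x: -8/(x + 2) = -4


Multiply both sides by (x + 2): -8 = -4(x + 2)
Distribute: -8 = -4x - 8
-4x = -8 + 8 = 0
x = 0

x = 0


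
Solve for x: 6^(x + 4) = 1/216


Express both sides with the same base.
1/216 = 6^(-3)
Since the bases match, equate exponents: x + 4 = -3
So x = -3 - (4) = -7

x = -7


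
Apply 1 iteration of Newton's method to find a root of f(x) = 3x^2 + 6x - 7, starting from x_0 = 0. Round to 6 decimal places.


Newton's method: x_(n+1) = x_n - f(x_n)/f'(x_n)
f(x) = 3x^2 + 6x - 7
f'(x) = 6x + 6

Iteration 1:
  f(0.000000) = -7.000000
  f'(0.000000) = 6.000000
  x_1 = 0.000000 - (-7.000000)/(6.000000) = 1.166667

x_1 = 1.166667


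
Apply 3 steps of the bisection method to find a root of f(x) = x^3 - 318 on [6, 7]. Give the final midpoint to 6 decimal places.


f(x) = x^3 - 318
f(6) = -102 < 0
f(7) = 25 > 0

Step 1: midpoint = (6.000000 + 7.000000)/2 = 6.500000
  f(6.500000) = -43.375000
  f(mid) < 0, so root is in [6.500000, 7.000000]

Step 2: midpoint = (6.500000 + 7.000000)/2 = 6.750000
  f(6.750000) = -10.453125
  f(mid) < 0, so root is in [6.750000, 7.000000]

Step 3: midpoint = (6.750000 + 7.000000)/2 = 6.875000
  f(6.875000) = 6.951172
  f(mid) > 0, so root is in [6.750000, 6.875000]

midpoint = 6.875000
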